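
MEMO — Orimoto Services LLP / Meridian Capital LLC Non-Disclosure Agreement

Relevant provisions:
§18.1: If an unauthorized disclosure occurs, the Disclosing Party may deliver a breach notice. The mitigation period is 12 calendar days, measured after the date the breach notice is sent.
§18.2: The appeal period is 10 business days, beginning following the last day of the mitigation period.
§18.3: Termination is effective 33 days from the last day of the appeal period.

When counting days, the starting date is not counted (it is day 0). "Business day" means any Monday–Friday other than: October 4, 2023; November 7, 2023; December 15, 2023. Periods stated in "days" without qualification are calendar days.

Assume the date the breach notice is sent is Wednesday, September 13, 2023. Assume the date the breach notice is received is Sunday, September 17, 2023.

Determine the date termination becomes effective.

The last day of the mitigation period: September 13, 2023 + 12 days = September 25, 2023.
From Monday, September 25, 2023, 10 business days (Sep 26, Sep 27, Sep 28, Sep 29, Oct 2, Oct 3, Oct 5, Oct 6, Oct 9, Oct 10, skipping weekends and the listed holiday on Oct 4) brings us to Tuesday, October 10, 2023, which is the last day of the appeal period.
Adding 33 calendar days to October 10, 2023 gives November 12, 2023, which is the date termination becomes effective.

November 12, 2023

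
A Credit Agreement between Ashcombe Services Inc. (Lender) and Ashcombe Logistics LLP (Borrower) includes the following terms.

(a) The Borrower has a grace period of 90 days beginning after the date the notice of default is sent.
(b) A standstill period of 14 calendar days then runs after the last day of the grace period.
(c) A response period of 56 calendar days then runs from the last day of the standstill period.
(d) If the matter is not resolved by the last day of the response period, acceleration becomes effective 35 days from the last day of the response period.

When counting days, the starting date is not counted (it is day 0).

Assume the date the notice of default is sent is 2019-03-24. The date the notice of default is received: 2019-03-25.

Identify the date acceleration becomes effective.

The last day of the grace period: 2019-03-24 + 90 days = 2019-06-22.
Adding 14 calendar days to 2019-06-22 gives 2019-07-06, which is the last day of the standstill period.
Adding 56 calendar days to 2019-07-06 gives 2019-08-31, which is the last day of the response period.
Adding 35 calendar days to 2019-08-31 gives 2019-10-05, which is the date acceleration becomes effective.

2019-10-05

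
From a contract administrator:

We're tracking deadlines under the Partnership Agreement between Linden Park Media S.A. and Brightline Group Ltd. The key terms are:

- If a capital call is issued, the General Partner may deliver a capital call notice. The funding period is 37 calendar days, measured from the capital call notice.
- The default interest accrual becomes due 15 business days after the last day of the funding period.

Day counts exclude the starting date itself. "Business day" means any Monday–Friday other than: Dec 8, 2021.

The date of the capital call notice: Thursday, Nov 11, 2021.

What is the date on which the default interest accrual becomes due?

The last day of the funding period: Nov 11, 2021 + 37 days = Dec 18, 2021.
From Saturday, Dec 18, 2021, 15 business days (Dec 20, Dec 21, Dec 22, Dec 23, …, Jan 5, Jan 6, Jan 7, skipping weekends) brings us to Friday, Jan 7, 2022, which is the date on which the default interest accrual becomes due.

Jan 7, 2022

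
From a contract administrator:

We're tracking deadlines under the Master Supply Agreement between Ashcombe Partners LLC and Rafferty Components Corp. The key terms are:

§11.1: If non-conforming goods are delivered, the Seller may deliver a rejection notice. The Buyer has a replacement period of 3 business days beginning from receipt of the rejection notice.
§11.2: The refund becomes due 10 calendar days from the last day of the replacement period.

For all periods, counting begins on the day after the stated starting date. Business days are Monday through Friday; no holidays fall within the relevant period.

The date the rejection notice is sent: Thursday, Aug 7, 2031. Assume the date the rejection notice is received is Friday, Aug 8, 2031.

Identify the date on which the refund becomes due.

Aug 23, 2031

The last day of the replacement period: counting 3 business days from Friday, Aug 8, 2031 (Aug 11, Aug 12, Aug 13, skipping weekends) reaches Wednesday, Aug 13, 2031.
The date on which the refund becomes due: 10 calendar days after Aug 13, 2031 is Aug 23, 2031.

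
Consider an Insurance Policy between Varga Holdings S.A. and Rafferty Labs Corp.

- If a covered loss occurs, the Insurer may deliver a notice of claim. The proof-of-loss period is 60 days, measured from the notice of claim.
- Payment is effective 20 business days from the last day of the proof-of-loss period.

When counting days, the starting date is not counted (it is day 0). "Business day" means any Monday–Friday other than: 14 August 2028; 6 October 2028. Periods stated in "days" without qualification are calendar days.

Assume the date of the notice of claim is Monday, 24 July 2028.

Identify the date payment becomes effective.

23 October 2028

Adding 60 calendar days to 24 July 2028 gives 22 September 2028, which is the last day of the proof-of-loss period.
From Friday, 22 September 2028, 20 business days (Sep 25, Sep 26, Sep 27, Sep 28, …, Oct 19, Oct 20, Oct 23, skipping weekends and the listed holiday on Oct 6) brings us to Monday, 23 October 2028, which is the date payment becomes effective.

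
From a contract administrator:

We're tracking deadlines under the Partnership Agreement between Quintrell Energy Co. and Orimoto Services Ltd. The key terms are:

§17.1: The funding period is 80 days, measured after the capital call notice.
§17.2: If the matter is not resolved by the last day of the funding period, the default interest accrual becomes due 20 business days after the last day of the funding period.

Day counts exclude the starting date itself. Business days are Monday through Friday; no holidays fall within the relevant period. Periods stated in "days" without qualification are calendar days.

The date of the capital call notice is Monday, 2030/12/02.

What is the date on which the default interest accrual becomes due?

2031/03/20

The last day of the funding period: 80 calendar days after 2030/12/02 is 2031/02/20.
From Thursday, 2031/02/20, 20 business days (Feb 21, Feb 24, Feb 25, Feb 26, …, Mar 18, Mar 19, Mar 20, skipping weekends) brings us to Thursday, 2031/03/20, which is the date on which the default interest accrual becomes due.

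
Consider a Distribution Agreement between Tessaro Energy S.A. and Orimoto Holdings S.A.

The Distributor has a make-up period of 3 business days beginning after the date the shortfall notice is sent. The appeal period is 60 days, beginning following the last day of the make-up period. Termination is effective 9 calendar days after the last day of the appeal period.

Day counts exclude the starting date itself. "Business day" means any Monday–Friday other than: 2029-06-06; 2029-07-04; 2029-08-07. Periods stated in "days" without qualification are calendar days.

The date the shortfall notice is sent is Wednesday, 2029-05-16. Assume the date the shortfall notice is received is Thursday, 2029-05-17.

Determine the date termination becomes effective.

2029-07-29

The last day of the make-up period: counting 3 business days from Wednesday, 2029-05-16 (May 17, May 18, May 21, skipping weekends) reaches Monday, 2029-05-21.
The last day of the appeal period: 60 calendar days after 2029-05-21 is 2029-07-20.
The date termination becomes effective: 2029-07-20 + 9 days = 2029-07-29.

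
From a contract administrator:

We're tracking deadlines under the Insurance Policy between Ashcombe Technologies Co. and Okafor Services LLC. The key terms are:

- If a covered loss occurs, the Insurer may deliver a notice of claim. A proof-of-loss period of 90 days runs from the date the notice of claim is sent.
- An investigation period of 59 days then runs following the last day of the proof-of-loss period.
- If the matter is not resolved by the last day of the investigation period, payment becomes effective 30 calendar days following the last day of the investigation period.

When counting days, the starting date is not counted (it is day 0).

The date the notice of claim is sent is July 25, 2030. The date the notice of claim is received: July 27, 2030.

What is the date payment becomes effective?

The last day of the proof-of-loss period: July 25, 2030 + 90 days = October 23, 2030.
The last day of the investigation period: October 23, 2030 + 59 days = December 21, 2030.
The date payment becomes effective: December 21, 2030 + 30 days = January 20, 2031.

January 20, 2031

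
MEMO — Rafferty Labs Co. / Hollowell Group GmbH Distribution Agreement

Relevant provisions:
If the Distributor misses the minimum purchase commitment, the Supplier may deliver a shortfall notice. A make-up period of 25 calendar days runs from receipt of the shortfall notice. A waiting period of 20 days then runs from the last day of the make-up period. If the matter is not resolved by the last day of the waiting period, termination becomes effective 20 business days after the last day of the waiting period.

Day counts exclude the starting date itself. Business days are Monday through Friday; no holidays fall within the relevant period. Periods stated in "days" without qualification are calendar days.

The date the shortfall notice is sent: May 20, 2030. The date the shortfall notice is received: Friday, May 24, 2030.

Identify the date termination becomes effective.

Adding 25 calendar days to May 24, 2030 gives June 18, 2030, which is the last day of the make-up period.
Adding 20 calendar days to June 18, 2030 gives July 8, 2030, which is the last day of the waiting period.
The date termination becomes effective: counting 20 business days from Monday, July 8, 2030 (Jul 9, Jul 10, Jul 11, Jul 12, …, Aug 1, Aug 2, Aug 5, skipping weekends) reaches Monday, August 5, 2030.

August 5, 2030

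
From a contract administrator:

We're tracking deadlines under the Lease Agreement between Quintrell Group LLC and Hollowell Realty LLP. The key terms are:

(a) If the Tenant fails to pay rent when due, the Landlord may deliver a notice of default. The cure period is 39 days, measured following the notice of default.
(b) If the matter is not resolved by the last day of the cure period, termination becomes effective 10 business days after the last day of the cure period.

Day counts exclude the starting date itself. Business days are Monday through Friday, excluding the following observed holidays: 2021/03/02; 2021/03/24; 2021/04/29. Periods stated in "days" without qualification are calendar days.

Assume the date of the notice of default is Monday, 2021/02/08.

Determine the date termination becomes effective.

2021/04/05

The last day of the cure period: 39 calendar days after 2021/02/08 is 2021/03/19.
The date termination becomes effective: 10 business days after Friday, 2021/03/19, skipping weekends and the listed holiday on Mar 24 — Mar 22, Mar 23, Mar 25, Mar 26, Mar 29, Mar 30, Mar 31, Apr 1, Apr 2, Apr 5 — lands on Monday, 2021/04/05.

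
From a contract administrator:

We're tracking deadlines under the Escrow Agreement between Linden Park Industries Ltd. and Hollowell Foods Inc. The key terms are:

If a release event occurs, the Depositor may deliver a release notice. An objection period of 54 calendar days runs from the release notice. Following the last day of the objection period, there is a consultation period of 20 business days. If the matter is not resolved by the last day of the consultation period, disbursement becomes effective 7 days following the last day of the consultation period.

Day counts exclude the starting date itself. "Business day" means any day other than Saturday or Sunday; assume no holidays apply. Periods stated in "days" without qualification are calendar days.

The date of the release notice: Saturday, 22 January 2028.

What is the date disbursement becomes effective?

20 April 2028

Adding 54 calendar days to 22 January 2028 gives 16 March 2028, which is the last day of the objection period.
From Thursday, 16 March 2028, 20 business days (Mar 17, Mar 20, Mar 21, Mar 22, …, Apr 11, Apr 12, Apr 13, skipping weekends) brings us to Thursday, 13 April 2028, which is the last day of the consultation period.
The date disbursement becomes effective: 7 calendar days after 13 April 2028 is 20 April 2028.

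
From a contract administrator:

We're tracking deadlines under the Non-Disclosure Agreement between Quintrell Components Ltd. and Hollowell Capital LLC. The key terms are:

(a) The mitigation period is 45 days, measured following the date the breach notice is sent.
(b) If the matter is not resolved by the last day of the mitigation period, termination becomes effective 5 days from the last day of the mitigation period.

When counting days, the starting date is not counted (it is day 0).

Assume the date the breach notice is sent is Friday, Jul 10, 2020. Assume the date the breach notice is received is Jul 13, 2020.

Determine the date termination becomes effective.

Aug 29, 2020

The last day of the mitigation period: Jul 10, 2020 + 45 days = Aug 24, 2020.
Adding 5 calendar days to Aug 24, 2020 gives Aug 29, 2020, which is the date termination becomes effective.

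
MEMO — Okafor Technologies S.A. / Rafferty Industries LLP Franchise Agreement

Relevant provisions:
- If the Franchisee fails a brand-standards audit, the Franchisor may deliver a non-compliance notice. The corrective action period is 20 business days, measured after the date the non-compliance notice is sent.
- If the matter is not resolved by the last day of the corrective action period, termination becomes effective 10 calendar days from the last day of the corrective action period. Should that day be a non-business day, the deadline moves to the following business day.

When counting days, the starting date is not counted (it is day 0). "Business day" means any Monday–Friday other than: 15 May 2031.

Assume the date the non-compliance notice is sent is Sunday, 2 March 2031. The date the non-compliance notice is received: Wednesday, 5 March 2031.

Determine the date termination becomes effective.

From Sunday, 2 March 2031, 20 business days (Mar 3, Mar 4, Mar 5, Mar 6, …, Mar 26, Mar 27, Mar 28, skipping weekends) brings us to Friday, 28 March 2031, which is the last day of the corrective action period.
The date termination becomes effective: 10 calendar days after 28 March 2031 is 7 April 2031. 7 April 2031 is a Monday and is not a listed holiday, so no roll-forward applies.

7 April 2031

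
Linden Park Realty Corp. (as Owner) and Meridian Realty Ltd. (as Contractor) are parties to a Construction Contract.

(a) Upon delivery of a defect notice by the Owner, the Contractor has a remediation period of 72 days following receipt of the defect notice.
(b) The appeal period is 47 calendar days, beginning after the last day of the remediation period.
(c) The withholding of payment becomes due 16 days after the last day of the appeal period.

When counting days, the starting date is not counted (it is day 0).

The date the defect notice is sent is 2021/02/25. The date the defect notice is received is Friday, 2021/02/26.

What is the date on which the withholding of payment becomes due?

The last day of the remediation period: 72 calendar days after 2021/02/26 is 2021/05/09.
The last day of the appeal period: 2021/05/09 + 47 days = 2021/06/25.
The date on which the withholding of payment becomes due: 2021/06/25 + 16 days = 2021/07/11.

2021/07/11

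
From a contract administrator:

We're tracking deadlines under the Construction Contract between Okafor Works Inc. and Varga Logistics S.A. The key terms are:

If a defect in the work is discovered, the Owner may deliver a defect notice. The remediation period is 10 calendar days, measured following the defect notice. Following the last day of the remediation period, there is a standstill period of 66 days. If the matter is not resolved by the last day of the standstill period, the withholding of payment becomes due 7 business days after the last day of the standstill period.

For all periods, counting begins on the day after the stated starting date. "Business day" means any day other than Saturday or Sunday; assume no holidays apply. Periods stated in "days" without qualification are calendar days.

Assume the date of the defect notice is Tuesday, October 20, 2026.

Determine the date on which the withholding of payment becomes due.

Adding 10 calendar days to October 20, 2026 gives October 30, 2026, which is the last day of the remediation period.
The last day of the standstill period: October 30, 2026 + 66 days = January 4, 2027.
The date on which the withholding of payment becomes due: counting 7 business days from Monday, January 4, 2027 (Jan 5, Jan 6, Jan 7, Jan 8, Jan 11, Jan 12, Jan 13, skipping weekends) reaches Wednesday, January 13, 2027.

January 13, 2027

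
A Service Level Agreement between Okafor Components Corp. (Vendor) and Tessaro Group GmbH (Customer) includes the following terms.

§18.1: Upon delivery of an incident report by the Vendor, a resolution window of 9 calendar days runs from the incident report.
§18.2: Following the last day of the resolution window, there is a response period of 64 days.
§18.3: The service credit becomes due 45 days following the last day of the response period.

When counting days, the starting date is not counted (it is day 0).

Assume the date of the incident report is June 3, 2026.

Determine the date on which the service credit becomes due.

The last day of the resolution window: 9 calendar days after June 3, 2026 is June 12, 2026.
Adding 64 calendar days to June 12, 2026 gives August 15, 2026, which is the last day of the response period.
The date on which the service credit becomes due: August 15, 2026 + 45 days = September 29, 2026.

September 29, 2026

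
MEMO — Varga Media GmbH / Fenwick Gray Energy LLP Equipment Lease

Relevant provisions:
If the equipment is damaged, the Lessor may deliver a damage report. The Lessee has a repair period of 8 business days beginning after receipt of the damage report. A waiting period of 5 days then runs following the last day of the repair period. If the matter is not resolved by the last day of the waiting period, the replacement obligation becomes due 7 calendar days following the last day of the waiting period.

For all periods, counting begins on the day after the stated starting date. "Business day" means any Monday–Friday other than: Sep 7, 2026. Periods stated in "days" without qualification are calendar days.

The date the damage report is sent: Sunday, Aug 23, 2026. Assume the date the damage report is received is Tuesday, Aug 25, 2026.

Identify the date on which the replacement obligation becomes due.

From Tuesday, Aug 25, 2026, 8 business days (Aug 26, Aug 27, Aug 28, Aug 31, Sep 1, Sep 2, Sep 3, Sep 4, skipping weekends) brings us to Friday, Sep 4, 2026, which is the last day of the repair period.
The last day of the waiting period: 5 calendar days after Sep 4, 2026 is Sep 9, 2026.
The date on which the replacement obligation becomes due: 7 calendar days after Sep 9, 2026 is Sep 16, 2026.

Sep 16, 2026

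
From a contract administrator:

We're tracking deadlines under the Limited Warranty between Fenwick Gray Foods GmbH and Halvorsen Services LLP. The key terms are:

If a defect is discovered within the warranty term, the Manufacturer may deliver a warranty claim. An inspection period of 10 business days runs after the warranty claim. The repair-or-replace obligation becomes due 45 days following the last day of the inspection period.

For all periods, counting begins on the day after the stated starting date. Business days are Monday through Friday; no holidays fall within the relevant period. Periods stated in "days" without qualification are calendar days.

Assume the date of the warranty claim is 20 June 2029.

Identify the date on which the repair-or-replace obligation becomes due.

The last day of the inspection period: 10 business days after Wednesday, 20 June 2029, skipping weekends — Jun 21, Jun 22, Jun 25, Jun 26, Jun 27, Jun 28, Jun 29, Jul 2, Jul 3, Jul 4 — lands on Wednesday, 4 July 2029.
The date on which the repair-or-replace obligation becomes due: 4 July 2029 + 45 days = 18 August 2029.

18 August 2029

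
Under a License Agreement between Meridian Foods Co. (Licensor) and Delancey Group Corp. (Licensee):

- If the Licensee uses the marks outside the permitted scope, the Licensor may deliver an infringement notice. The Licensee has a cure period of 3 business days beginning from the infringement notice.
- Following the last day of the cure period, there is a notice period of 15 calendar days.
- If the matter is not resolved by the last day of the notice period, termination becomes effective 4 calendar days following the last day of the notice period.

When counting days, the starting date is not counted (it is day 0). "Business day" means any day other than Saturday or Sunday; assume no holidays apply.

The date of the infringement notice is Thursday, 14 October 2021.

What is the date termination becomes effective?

From Thursday, 14 October 2021, 3 business days (Oct 15, Oct 18, Oct 19, skipping weekends) brings us to Tuesday, 19 October 2021, which is the last day of the cure period.
Adding 15 calendar days to 19 October 2021 gives 3 November 2021, which is the last day of the notice period.
The date termination becomes effective: 4 calendar days after 3 November 2021 is 7 November 2021.

7 November 2021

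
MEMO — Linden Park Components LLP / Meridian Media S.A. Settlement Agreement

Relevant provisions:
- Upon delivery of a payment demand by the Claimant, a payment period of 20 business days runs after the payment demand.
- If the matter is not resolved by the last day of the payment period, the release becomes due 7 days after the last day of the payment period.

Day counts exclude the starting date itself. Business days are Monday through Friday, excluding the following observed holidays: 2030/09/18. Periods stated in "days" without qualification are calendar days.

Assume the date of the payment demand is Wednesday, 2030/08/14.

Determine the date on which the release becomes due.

2030/09/18

The last day of the payment period: counting 20 business days from Wednesday, 2030/08/14 (Aug 15, Aug 16, Aug 19, Aug 20, …, Sep 9, Sep 10, Sep 11, skipping weekends) reaches Wednesday, 2030/09/11.
The date on which the release becomes due: 2030/09/11 + 7 days = 2030/09/18.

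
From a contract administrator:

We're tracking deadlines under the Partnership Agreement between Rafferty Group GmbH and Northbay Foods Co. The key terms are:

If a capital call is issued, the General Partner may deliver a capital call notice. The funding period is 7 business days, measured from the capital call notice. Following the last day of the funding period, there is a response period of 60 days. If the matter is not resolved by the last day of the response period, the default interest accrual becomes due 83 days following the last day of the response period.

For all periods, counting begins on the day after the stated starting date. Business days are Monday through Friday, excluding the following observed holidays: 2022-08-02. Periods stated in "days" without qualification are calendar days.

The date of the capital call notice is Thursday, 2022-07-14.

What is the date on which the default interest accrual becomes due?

The last day of the funding period: counting 7 business days from Thursday, 2022-07-14 (Jul 15, Jul 18, Jul 19, Jul 20, Jul 21, Jul 22, Jul 25, skipping weekends) reaches Monday, 2022-07-25.
The last day of the response period: 60 calendar days after 2022-07-25 is 2022-09-23.
The date on which the default interest accrual becomes due: 2022-09-23 + 83 days = 2022-12-15.

2022-12-15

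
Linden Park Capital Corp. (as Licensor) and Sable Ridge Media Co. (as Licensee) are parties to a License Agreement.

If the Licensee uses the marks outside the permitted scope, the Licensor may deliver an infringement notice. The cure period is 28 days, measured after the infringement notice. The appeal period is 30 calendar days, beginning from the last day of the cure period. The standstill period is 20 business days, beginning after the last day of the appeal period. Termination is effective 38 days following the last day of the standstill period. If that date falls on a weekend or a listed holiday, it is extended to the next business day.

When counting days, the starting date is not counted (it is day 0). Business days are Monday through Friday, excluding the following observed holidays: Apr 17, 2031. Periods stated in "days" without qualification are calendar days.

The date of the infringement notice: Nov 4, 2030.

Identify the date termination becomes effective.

Adding 28 calendar days to Nov 4, 2030 gives Dec 2, 2030, which is the last day of the cure period.
Adding 30 calendar days to Dec 2, 2030 gives Jan 1, 2031, which is the last day of the appeal period.
From Wednesday, Jan 1, 2031, 20 business days (Jan 2, Jan 3, Jan 6, Jan 7, …, Jan 27, Jan 28, Jan 29, skipping weekends) brings us to Wednesday, Jan 29, 2031, which is the last day of the standstill period.
The date termination becomes effective: Jan 29, 2031 + 38 days = Mar 8, 2031. That falls on a Saturday, so it rolls to the next business day, Monday, Mar 10, 2031.

Mar 10, 2031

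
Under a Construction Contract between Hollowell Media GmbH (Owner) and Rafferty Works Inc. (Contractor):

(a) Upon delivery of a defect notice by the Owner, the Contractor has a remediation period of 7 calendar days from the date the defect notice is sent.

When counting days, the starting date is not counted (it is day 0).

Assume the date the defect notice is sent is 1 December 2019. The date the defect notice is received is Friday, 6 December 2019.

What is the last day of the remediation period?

The last day of the remediation period: 1 December 2019 + 7 days = 8 December 2019.

8 December 2019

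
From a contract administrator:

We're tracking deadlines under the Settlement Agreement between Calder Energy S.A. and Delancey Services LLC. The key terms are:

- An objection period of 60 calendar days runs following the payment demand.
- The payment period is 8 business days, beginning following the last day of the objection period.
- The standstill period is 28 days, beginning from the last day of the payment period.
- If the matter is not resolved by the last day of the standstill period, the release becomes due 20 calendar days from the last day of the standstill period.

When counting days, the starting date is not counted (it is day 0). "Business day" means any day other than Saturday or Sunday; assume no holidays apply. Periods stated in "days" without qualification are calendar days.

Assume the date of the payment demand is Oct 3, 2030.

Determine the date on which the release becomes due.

Jan 29, 2031

The last day of the objection period: 60 calendar days after Oct 3, 2030 is Dec 2, 2030.
The last day of the payment period: 8 business days after Monday, Dec 2, 2030, skipping weekends — Dec 3, Dec 4, Dec 5, Dec 6, Dec 9, Dec 10, Dec 11, Dec 12 — lands on Thursday, Dec 12, 2030.
Adding 28 calendar days to Dec 12, 2030 gives Jan 9, 2031, which is the last day of the standstill period.
The date on which the release becomes due: Jan 9, 2031 + 20 days = Jan 29, 2031.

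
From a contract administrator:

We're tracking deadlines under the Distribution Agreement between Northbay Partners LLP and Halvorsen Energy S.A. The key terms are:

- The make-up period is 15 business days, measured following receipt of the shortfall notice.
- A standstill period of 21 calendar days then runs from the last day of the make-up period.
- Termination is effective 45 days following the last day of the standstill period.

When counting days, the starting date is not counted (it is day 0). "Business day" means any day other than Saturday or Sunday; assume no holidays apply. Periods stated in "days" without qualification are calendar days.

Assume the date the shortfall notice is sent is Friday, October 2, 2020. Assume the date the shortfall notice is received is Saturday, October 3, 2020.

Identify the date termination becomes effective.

The last day of the make-up period: 15 business days after Saturday, October 3, 2020, skipping weekends — Oct 5, Oct 6, Oct 7, Oct 8, …, Oct 21, Oct 22, Oct 23 — lands on Friday, October 23, 2020.
The last day of the standstill period: 21 calendar days after October 23, 2020 is November 13, 2020.
The date termination becomes effective: November 13, 2020 + 45 days = December 28, 2020.

December 28, 2020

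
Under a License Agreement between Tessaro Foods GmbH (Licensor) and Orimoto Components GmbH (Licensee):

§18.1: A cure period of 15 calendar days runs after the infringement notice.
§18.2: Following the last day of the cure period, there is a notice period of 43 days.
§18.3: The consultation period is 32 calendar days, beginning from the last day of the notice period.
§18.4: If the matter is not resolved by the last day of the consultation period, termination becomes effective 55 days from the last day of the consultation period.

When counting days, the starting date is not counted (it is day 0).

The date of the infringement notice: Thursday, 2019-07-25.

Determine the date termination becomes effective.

2019-12-17

The last day of the cure period: 15 calendar days after 2019-07-25 is 2019-08-09.
The last day of the notice period: 43 calendar days after 2019-08-09 is 2019-09-21.
The last day of the consultation period: 32 calendar days after 2019-09-21 is 2019-10-23.
Adding 55 calendar days to 2019-10-23 gives 2019-12-17, which is the date termination becomes effective.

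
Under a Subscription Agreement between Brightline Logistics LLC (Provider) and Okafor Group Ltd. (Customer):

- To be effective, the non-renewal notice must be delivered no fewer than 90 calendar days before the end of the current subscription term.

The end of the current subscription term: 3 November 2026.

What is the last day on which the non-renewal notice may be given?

Counting back 90 calendar days from 3 November 2026 gives 5 August 2026.

5 August 2026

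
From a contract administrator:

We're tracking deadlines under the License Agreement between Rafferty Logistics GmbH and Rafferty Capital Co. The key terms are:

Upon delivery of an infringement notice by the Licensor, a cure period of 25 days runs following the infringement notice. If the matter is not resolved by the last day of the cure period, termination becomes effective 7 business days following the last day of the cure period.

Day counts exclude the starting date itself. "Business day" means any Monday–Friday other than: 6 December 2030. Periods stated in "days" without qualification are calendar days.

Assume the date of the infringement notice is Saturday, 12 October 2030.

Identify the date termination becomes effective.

15 November 2030

The last day of the cure period: 25 calendar days after 12 October 2030 is 6 November 2030.
The date termination becomes effective: counting 7 business days from Wednesday, 6 November 2030 (Nov 7, Nov 8, Nov 11, Nov 12, Nov 13, Nov 14, Nov 15, skipping weekends) reaches Friday, 15 November 2030.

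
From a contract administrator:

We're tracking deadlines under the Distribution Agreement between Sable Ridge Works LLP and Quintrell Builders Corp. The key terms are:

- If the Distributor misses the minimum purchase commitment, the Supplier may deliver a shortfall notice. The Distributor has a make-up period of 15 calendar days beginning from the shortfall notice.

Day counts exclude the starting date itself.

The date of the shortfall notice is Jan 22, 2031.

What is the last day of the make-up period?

The last day of the make-up period: Jan 22, 2031 + 15 days = Feb 6, 2031.

Feb 6, 2031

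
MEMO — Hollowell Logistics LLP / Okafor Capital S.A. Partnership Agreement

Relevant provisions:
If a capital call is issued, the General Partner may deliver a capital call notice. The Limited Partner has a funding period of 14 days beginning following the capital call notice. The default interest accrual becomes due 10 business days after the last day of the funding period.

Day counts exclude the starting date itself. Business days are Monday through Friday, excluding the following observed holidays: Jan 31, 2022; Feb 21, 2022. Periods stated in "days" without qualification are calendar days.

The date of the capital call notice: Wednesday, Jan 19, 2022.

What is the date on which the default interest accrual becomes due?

The last day of the funding period: Jan 19, 2022 + 14 days = Feb 2, 2022.
From Wednesday, Feb 2, 2022, 10 business days (Feb 3, Feb 4, Feb 7, Feb 8, Feb 9, Feb 10, Feb 11, Feb 14, Feb 15, Feb 16, skipping weekends) brings us to Wednesday, Feb 16, 2022, which is the date on which the default interest accrual becomes due.

Feb 16, 2022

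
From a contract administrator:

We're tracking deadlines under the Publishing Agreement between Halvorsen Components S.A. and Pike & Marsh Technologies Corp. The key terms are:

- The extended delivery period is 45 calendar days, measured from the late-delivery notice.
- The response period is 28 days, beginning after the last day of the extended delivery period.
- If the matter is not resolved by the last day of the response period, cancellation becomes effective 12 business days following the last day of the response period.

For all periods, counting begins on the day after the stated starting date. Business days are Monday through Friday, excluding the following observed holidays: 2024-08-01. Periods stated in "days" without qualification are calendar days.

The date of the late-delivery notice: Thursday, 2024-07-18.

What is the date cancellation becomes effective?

2024-10-15

The last day of the extended delivery period: 2024-07-18 + 45 days = 2024-09-01.
The last day of the response period: 28 calendar days after 2024-09-01 is 2024-09-29.
The date cancellation becomes effective: 12 business days after Sunday, 2024-09-29, skipping weekends — Sep 30, Oct 1, Oct 2, Oct 3, …, Oct 11, Oct 14, Oct 15 — lands on Tuesday, 2024-10-15.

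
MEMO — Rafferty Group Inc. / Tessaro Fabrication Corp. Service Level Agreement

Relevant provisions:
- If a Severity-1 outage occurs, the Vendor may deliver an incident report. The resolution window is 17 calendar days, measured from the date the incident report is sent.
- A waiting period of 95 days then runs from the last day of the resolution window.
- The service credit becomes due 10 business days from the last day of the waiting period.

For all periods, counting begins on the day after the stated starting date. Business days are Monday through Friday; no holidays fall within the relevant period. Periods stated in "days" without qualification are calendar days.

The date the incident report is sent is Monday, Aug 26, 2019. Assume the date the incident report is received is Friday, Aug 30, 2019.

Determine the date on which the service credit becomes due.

Dec 30, 2019

Adding 17 calendar days to Aug 26, 2019 gives Sep 12, 2019, which is the last day of the resolution window.
Adding 95 calendar days to Sep 12, 2019 gives Dec 16, 2019, which is the last day of the waiting period.
The date on which the service credit becomes due: counting 10 business days from Monday, Dec 16, 2019 (Dec 17, Dec 18, Dec 19, Dec 20, Dec 23, Dec 24, Dec 25, Dec 26, Dec 27, Dec 30, skipping weekends) reaches Monday, Dec 30, 2019.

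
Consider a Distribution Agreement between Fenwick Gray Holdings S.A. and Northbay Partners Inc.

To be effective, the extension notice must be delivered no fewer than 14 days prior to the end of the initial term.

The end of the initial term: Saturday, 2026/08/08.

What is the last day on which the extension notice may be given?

2026/08/08 minus 14 days is 2026/07/25.

2026/07/25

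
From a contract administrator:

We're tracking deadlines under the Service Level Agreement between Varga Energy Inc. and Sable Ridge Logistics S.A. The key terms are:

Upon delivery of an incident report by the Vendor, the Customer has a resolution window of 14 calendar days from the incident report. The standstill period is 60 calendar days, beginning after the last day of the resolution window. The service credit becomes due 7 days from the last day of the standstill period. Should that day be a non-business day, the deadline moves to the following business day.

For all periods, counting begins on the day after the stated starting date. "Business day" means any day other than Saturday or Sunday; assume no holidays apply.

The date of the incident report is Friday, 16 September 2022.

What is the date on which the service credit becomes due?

6 December 2022

Adding 14 calendar days to 16 September 2022 gives 30 September 2022, which is the last day of the resolution window.
Adding 60 calendar days to 30 September 2022 gives 29 November 2022, which is the last day of the standstill period.
The date on which the service credit becomes due: 7 calendar days after 29 November 2022 is 6 December 2022. 6 December 2022 is a Tuesday, so no roll-forward applies.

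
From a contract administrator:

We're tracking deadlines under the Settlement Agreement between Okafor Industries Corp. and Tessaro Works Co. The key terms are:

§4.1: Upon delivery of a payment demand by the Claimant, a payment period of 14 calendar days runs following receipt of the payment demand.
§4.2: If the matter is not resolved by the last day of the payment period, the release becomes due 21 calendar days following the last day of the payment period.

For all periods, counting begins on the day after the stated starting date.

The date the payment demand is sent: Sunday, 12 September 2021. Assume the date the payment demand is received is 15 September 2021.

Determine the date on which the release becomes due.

20 October 2021

Adding 14 calendar days to 15 September 2021 gives 29 September 2021, which is the last day of the payment period.
The date on which the release becomes due: 29 September 2021 + 21 days = 20 October 2021.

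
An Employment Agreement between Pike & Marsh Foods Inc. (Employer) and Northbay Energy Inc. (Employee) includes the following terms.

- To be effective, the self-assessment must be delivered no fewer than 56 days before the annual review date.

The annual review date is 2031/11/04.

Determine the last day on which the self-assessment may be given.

2031/09/09

2031/11/04 minus 56 days is 2031/09/09.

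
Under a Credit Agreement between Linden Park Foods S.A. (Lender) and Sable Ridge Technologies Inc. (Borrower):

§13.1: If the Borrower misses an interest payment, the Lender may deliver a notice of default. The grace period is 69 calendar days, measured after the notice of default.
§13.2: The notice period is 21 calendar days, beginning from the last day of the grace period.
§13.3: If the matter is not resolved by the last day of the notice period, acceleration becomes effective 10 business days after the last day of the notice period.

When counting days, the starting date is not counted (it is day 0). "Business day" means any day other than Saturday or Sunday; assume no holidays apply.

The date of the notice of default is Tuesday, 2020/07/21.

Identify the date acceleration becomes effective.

2020/11/02

Adding 69 calendar days to 2020/07/21 gives 2020/09/28, which is the last day of the grace period.
The last day of the notice period: 21 calendar days after 2020/09/28 is 2020/10/19.
The date acceleration becomes effective: counting 10 business days from Monday, 2020/10/19 (Oct 20, Oct 21, Oct 22, Oct 23, Oct 26, Oct 27, Oct 28, Oct 29, Oct 30, Nov 2, skipping weekends) reaches Monday, 2020/11/02.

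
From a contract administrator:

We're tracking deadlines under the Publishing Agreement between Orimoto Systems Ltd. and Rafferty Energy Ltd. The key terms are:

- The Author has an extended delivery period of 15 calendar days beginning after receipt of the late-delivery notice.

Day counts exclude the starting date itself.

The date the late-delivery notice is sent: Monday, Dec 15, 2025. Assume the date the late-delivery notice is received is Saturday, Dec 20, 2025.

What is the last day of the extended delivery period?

Jan 4, 2026

The last day of the extended delivery period: 15 calendar days after Dec 20, 2025 is Jan 4, 2026.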